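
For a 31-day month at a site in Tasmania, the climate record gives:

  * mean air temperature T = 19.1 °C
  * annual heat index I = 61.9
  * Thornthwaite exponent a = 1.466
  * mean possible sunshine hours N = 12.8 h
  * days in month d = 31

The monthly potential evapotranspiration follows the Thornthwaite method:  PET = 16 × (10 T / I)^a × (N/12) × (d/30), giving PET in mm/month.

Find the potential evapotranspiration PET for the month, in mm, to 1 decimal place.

92.0 mm

10T/I = 10 × 19.1 / 61.9 = 3.0856
(10T/I)^a = 3.0856^1.466 = 5.2164
Uncorrected PET = 16 × 5.2164 = 83.462 mm
Correction = (N/12)(d/30) = (12.8/12)(31/30) = 1.1022
PET = 83.462 × 1.1022 = 91.992 mm/month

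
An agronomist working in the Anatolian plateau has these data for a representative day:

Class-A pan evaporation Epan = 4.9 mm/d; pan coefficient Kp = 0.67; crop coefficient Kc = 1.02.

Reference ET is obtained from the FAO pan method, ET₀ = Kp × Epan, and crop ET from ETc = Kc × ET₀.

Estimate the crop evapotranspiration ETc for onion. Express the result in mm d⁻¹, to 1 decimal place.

ET₀ = 0.67 × 4.9 = 3.2830 mm/d
ETc = Kc × ET₀ = 1.02 × 3.2830 = 3.3487 mm/d

3.3 mm d⁻¹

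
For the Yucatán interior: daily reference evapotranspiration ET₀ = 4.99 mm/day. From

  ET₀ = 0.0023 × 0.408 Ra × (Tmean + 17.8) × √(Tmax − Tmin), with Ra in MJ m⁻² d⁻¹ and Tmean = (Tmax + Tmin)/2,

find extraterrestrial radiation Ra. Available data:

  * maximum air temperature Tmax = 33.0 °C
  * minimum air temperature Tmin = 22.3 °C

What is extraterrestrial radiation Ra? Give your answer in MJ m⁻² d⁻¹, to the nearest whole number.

36 MJ m⁻² d⁻¹

Tmean = (33.0+22.3)/2 = 27.65 °C; ΔT = 10.7
Ra = ET₀ / [0.0023 × 0.408 × (Tmean+17.8) × √ΔT]
   = 4.99 / (0.0023 × 0.408 × 45.45 × 3.2711) = 35.767 MJ m⁻² d⁻¹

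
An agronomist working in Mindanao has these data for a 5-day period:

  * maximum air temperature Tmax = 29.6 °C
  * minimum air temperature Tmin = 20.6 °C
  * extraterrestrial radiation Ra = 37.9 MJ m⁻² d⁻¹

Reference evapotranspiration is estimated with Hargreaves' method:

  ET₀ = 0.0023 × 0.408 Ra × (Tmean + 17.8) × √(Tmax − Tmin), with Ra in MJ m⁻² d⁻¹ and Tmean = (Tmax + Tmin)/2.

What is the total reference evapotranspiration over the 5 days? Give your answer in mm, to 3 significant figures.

22.9 mm

Tmean = (29.6 + 20.6)/2 = 25.10 °C
0.408 Ra = 0.408 × 37.9 = 15.4632 mm/d equivalent
ET₀ = 0.0023 × 15.4632 × (25.10 + 17.8) × √9.0 = 0.0023 × 15.4632 × 42.90 × 3.0000 = 4.5773 mm/d
Over 5 days: 4.5773 × 5 = 22.887 mm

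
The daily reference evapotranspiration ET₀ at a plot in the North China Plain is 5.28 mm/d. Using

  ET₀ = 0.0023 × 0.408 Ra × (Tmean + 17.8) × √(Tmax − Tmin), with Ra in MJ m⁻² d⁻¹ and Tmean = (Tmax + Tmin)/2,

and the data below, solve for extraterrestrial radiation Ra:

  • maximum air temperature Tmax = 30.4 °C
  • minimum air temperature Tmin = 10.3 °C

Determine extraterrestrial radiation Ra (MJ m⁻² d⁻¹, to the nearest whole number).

Tmean = (30.4+10.3)/2 = 20.35 °C; ΔT = 20.1
Ra = ET₀ / [0.0023 × 0.408 × (Tmean+17.8) × √ΔT]
   = 5.28 / (0.0023 × 0.408 × 38.15 × 4.4833) = 32.897 MJ m⁻² d⁻¹

33 MJ m⁻² d⁻¹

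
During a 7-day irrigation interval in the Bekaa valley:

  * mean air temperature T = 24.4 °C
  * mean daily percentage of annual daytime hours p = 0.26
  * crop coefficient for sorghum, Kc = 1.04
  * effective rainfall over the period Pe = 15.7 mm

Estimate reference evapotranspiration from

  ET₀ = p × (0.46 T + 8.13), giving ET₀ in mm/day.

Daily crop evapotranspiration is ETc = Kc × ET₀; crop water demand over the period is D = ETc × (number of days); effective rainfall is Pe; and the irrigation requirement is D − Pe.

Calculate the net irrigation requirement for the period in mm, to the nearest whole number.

21 mm

ET₀ = 0.26 × (0.46 × 24.4 + 8.13) = 0.26 × 19.354 = 5.0320 mm/d
ETc = Kc × ET₀ = 1.04 × 5.0320 = 5.2333 mm/d
Crop demand D = ETc × 7 d = 5.2333 × 7 = 36.633 mm
D − Pe = 36.633 − 15.7 = 20.933 mm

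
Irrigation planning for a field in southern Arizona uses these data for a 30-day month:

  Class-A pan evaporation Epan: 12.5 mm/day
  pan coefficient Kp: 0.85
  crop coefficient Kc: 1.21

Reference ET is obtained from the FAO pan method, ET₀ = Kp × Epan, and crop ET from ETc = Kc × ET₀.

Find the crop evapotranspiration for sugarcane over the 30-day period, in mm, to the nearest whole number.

386 mm

ET₀ = 0.85 × 12.5 = 10.6250 mm/d
ETc = Kc × ET₀ = 1.21 × 10.6250 = 12.8563 mm/d
Over 30 days: 12.8563 × 30 = 385.689 mm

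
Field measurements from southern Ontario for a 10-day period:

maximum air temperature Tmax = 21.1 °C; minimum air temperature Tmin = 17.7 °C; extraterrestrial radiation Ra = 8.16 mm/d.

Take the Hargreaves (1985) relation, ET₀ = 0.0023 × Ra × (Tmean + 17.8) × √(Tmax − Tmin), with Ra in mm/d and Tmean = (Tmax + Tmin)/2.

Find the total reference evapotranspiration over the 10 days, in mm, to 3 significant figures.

Tmean = (21.1 + 17.7)/2 = 19.40 °C
ET₀ = 0.0023 × 8.16 × (19.40 + 17.8) × √3.4 = 0.0023 × 8.16 × 37.20 × 1.8439 = 1.2874 mm/d
Over 10 days: 1.2874 × 10 = 12.874 mm

12.9 mm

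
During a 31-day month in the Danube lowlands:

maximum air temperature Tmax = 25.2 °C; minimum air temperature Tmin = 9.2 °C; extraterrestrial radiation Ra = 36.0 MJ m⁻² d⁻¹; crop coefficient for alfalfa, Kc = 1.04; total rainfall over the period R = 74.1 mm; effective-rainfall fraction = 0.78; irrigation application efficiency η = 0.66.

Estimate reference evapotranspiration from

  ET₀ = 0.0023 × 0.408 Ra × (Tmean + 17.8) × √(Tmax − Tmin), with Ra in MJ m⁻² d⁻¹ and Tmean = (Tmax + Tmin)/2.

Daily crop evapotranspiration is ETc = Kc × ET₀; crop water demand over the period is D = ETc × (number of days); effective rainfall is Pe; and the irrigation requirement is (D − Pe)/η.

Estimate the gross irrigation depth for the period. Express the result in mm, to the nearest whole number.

143 mm

Tmean = (25.2 + 9.2)/2 = 17.20 °C
0.408 Ra = 0.408 × 36.0 = 14.6880 mm/d equivalent
ET₀ = 0.0023 × 14.6880 × (17.20 + 17.8) × √16.0 = 0.0023 × 14.6880 × 35.00 × 4.0000 = 4.7295 mm/d
ETc = Kc × ET₀ = 1.04 × 4.7295 = 4.9187 mm/d
Crop demand D = ETc × 31 d = 4.9187 × 31 = 152.480 mm
Pe = 0.78 × 74.1 = 57.798 mm
D − Pe = 152.480 − 57.798 = 94.682 mm
Gross irrigation = 94.682 / 0.66 = 143.458 mm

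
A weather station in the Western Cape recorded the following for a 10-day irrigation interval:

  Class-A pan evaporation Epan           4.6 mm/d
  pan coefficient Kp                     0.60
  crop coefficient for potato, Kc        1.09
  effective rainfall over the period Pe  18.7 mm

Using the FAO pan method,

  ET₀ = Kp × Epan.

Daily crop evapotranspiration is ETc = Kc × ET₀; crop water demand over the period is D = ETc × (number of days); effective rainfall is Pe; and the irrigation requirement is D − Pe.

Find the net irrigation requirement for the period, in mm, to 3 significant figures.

11.4 mm

ET₀ = 0.60 × 4.6 = 2.7600 mm/d
ETc = Kc × ET₀ = 1.09 × 2.7600 = 3.0084 mm/d
Crop demand D = ETc × 10 d = 3.0084 × 10 = 30.084 mm
D − Pe = 30.084 − 18.7 = 11.384 mm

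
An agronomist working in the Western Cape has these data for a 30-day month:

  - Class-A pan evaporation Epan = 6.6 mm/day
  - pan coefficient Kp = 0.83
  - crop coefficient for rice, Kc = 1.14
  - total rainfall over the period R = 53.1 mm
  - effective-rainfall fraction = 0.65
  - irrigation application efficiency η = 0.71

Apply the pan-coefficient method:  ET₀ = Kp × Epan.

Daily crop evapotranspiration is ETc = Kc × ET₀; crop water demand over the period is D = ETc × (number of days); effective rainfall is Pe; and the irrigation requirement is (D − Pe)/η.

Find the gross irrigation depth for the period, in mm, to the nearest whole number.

215 mm

ET₀ = 0.83 × 6.6 = 5.4780 mm/d
ETc = Kc × ET₀ = 1.14 × 5.4780 = 6.2449 mm/d
Crop demand D = ETc × 30 d = 6.2449 × 30 = 187.347 mm
Pe = 0.65 × 53.1 = 34.515 mm
D − Pe = 187.347 − 34.515 = 152.832 mm
Gross irrigation = 152.832 / 0.71 = 215.256 mm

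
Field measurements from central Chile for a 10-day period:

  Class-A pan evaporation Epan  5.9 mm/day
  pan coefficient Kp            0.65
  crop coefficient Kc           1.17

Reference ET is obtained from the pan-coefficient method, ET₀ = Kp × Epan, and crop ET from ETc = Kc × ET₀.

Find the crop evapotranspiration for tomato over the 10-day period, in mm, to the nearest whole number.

45 mm

ET₀ = 0.65 × 5.9 = 3.8350 mm/d
ETc = Kc × ET₀ = 1.17 × 3.8350 = 4.4870 mm/d
Over 10 days: 4.4870 × 10 = 44.870 mm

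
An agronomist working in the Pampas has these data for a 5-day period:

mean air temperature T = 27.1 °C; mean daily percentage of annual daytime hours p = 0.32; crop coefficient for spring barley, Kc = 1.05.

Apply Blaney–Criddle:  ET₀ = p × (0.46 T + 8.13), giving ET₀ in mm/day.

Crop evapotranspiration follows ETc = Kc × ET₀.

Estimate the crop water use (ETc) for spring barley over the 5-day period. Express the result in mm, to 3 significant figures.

34.6 mm

ET₀ = 0.32 × (0.46 × 27.1 + 8.13) = 0.32 × 20.596 = 6.5907 mm/d
ETc = Kc × ET₀ = 1.05 × 6.5907 = 6.9202 mm/d
Over 5 days: 6.9202 × 5 = 34.601 mm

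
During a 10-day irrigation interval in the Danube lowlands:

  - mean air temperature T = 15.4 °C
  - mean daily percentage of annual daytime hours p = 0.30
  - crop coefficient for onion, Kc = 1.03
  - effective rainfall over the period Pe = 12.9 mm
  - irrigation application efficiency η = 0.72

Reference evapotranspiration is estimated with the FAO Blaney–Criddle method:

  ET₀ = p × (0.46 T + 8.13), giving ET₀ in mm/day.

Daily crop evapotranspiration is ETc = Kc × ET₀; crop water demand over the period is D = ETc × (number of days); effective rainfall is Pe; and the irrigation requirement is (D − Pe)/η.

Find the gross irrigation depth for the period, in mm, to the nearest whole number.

ET₀ = 0.30 × (0.46 × 15.4 + 8.13) = 0.30 × 15.214 = 4.5642 mm/d
ETc = Kc × ET₀ = 1.03 × 4.5642 = 4.7011 mm/d
Crop demand D = ETc × 10 d = 4.7011 × 10 = 47.011 mm
D − Pe = 47.011 − 12.9 = 34.111 mm
Gross irrigation = 34.111 / 0.72 = 47.376 mm

47 mm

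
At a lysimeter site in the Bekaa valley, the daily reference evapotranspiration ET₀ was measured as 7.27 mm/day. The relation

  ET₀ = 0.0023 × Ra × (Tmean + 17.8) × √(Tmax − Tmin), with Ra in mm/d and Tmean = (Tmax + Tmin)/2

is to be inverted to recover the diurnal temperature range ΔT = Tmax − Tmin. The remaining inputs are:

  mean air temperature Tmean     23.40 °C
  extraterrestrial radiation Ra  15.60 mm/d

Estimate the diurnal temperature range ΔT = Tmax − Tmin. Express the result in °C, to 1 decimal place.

√ΔT = ET₀ / [0.0023 × Ra × (Tmean+17.8)] = 7.27 / (0.0023 × 15.60 × 41.20) = 4.9180
ΔT = 4.9180² = 24.187 °C

24.2 °C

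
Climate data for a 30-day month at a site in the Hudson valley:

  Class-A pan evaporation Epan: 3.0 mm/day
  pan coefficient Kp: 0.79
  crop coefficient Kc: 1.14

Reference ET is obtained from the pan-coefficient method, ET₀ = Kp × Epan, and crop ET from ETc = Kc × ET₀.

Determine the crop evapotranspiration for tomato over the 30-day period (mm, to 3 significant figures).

81.1 mm

ET₀ = 0.79 × 3.0 = 2.3700 mm/d
ETc = Kc × ET₀ = 1.14 × 2.3700 = 2.7018 mm/d
Over 30 days: 2.7018 × 30 = 81.054 mm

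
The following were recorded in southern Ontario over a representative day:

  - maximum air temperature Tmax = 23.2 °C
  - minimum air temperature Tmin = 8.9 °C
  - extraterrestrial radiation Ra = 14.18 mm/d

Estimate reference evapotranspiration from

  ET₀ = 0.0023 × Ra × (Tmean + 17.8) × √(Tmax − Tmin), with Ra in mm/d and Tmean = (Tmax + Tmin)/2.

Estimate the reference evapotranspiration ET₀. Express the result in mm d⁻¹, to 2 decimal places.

Tmean = (23.2 + 8.9)/2 = 16.05 °C
ET₀ = 0.0023 × 14.18 × (16.05 + 17.8) × √14.3 = 0.0023 × 14.18 × 33.85 × 3.7815 = 4.1747 mm/d

4.17 mm d⁻¹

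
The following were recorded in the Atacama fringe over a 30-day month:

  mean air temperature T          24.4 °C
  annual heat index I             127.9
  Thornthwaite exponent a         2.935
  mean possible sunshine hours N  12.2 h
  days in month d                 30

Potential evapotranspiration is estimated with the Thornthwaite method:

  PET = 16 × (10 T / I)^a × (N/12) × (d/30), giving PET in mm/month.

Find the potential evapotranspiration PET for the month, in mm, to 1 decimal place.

10T/I = 10 × 24.4 / 127.9 = 1.9077
(10T/I)^a = 1.9077^2.935 = 6.6573
Uncorrected PET = 16 × 6.6573 = 106.517 mm
Correction = (N/12)(d/30) = (12.2/12)(30/30) = 1.0167
PET = 106.517 × 1.0167 = 108.296 mm/month

108.3 mm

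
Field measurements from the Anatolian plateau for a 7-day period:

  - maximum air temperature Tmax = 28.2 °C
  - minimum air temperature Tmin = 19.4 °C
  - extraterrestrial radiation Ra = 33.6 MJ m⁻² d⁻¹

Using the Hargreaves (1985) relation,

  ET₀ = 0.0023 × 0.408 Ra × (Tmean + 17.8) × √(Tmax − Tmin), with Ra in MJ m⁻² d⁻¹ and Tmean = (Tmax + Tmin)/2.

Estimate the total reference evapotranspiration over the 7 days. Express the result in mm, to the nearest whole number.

Tmean = (28.2 + 19.4)/2 = 23.80 °C
0.408 Ra = 0.408 × 33.6 = 13.7088 mm/d equivalent
ET₀ = 0.0023 × 13.7088 × (23.80 + 17.8) × √8.8 = 0.0023 × 13.7088 × 41.60 × 2.9665 = 3.8910 mm/d
Over 7 days: 3.8910 × 7 = 27.237 mm

27 mm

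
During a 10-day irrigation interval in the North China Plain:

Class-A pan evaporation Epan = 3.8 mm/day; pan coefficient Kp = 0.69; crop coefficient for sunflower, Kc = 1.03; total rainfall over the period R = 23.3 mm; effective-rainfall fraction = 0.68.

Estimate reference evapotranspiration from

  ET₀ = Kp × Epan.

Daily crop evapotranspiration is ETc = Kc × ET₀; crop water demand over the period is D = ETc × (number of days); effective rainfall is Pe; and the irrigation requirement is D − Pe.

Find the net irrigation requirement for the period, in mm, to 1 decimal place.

11.2 mm

ET₀ = 0.69 × 3.8 = 2.6220 mm/d
ETc = Kc × ET₀ = 1.03 × 2.6220 = 2.7007 mm/d
Crop demand D = ETc × 10 d = 2.7007 × 10 = 27.007 mm
Pe = 0.68 × 23.3 = 15.844 mm
D − Pe = 27.007 − 15.844 = 11.163 mm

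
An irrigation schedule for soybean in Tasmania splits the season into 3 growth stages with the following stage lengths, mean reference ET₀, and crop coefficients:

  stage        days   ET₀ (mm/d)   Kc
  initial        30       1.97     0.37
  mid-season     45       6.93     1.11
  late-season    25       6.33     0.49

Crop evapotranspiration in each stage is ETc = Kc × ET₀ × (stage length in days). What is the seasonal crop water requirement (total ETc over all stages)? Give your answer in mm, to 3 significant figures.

initial: 0.37 × 1.97 × 30 = 21.87 mm
mid-season: 1.11 × 6.93 × 45 = 346.15 mm
late-season: 0.49 × 6.33 × 25 = 77.54 mm
Seasonal total = 445.56 mm

446 mm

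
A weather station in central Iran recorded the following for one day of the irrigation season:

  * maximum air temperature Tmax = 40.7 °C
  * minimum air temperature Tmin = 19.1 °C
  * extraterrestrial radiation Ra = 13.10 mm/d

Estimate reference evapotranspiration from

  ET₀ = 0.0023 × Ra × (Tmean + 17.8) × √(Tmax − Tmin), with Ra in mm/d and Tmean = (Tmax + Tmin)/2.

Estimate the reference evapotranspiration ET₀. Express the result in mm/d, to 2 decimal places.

6.68 mm/d

Tmean = (40.7 + 19.1)/2 = 29.90 °C
ET₀ = 0.0023 × 13.10 × (29.90 + 17.8) × √21.6 = 0.0023 × 13.10 × 47.70 × 4.6476 = 6.6795 mm/d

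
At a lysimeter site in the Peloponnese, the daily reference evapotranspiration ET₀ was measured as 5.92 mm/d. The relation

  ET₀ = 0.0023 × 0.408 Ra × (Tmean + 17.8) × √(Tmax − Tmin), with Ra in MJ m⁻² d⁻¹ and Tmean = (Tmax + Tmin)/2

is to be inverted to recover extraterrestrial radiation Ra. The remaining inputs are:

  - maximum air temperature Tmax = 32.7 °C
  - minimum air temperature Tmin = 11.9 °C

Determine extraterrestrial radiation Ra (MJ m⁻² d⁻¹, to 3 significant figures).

34.5 MJ m⁻² d⁻¹

Tmean = (32.7+11.9)/2 = 22.30 °C; ΔT = 20.8
Ra = ET₀ / [0.0023 × 0.408 × (Tmean+17.8) × √ΔT]
   = 5.92 / (0.0023 × 0.408 × 40.10 × 4.5607) = 34.495 MJ m⁻² d⁻¹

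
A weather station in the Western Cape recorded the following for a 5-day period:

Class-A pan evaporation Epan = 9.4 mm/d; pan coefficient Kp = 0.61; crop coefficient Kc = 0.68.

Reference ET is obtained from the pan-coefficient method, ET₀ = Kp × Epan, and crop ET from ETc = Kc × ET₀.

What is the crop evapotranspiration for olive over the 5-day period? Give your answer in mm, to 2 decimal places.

ET₀ = 0.61 × 9.4 = 5.7340 mm/d
ETc = Kc × ET₀ = 0.68 × 5.7340 = 3.8991 mm/d
Over 5 days: 3.8991 × 5 = 19.496 mm

19.50 mm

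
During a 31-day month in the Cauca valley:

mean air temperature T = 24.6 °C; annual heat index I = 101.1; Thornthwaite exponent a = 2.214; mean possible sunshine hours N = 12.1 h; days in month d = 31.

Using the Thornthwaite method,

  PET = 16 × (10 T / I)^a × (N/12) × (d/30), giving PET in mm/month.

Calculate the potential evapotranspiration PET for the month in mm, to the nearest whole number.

119 mm

10T/I = 10 × 24.6 / 101.1 = 2.4332
(10T/I)^a = 2.4332^2.214 = 7.1614
Uncorrected PET = 16 × 7.1614 = 114.582 mm
Correction = (N/12)(d/30) = (12.1/12)(31/30) = 1.0419
PET = 114.582 × 1.0419 = 119.383 mm/month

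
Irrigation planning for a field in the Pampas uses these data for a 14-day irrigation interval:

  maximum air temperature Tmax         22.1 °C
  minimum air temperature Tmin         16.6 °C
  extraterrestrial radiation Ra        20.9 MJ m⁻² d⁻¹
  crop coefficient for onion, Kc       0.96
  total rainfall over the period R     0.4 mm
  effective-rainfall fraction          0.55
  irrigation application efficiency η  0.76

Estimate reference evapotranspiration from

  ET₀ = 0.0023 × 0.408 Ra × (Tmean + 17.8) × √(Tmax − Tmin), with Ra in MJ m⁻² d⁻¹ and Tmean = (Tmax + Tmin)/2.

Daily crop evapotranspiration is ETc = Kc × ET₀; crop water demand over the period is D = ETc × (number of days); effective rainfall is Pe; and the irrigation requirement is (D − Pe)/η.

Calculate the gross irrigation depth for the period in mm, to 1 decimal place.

29.9 mm

Tmean = (22.1 + 16.6)/2 = 19.35 °C
0.408 Ra = 0.408 × 20.9 = 8.5272 mm/d equivalent
ET₀ = 0.0023 × 8.5272 × (19.35 + 17.8) × √5.5 = 0.0023 × 8.5272 × 37.15 × 2.3452 = 1.7087 mm/d
ETc = Kc × ET₀ = 0.96 × 1.7087 = 1.6404 mm/d
Crop demand D = ETc × 14 d = 1.6404 × 14 = 22.966 mm
Pe = 0.55 × 0.4 = 0.220 mm
D − Pe = 22.966 − 0.220 = 22.746 mm
Gross irrigation = 22.746 / 0.76 = 29.929 mm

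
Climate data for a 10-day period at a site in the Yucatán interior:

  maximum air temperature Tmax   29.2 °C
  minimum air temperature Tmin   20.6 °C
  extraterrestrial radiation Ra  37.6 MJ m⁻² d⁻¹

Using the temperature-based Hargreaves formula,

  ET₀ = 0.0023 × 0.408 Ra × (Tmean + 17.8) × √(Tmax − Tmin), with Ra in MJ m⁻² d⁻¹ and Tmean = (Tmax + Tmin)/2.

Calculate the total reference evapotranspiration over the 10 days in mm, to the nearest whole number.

Tmean = (29.2 + 20.6)/2 = 24.90 °C
0.408 Ra = 0.408 × 37.6 = 15.3408 mm/d equivalent
ET₀ = 0.0023 × 15.3408 × (24.90 + 17.8) × √8.6 = 0.0023 × 15.3408 × 42.70 × 2.9326 = 4.4183 mm/d
Over 10 days: 4.4183 × 10 = 44.183 mm

44 mm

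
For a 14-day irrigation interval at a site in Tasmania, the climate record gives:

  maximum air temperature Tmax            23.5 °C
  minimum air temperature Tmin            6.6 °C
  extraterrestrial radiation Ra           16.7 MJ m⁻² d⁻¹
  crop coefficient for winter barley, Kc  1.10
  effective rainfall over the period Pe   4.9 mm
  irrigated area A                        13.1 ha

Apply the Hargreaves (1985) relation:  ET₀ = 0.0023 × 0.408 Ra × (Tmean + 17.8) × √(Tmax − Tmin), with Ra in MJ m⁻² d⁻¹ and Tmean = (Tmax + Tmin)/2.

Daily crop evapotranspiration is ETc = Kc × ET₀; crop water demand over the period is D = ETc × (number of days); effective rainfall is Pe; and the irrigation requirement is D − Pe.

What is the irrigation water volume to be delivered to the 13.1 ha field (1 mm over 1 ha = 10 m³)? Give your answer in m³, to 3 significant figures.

Tmean = (23.5 + 6.6)/2 = 15.05 °C
0.408 Ra = 0.408 × 16.7 = 6.8136 mm/d equivalent
ET₀ = 0.0023 × 6.8136 × (15.05 + 17.8) × √16.9 = 0.0023 × 6.8136 × 32.85 × 4.1110 = 2.1163 mm/d
ETc = Kc × ET₀ = 1.10 × 2.1163 = 2.3279 mm/d
Crop demand D = ETc × 14 d = 2.3279 × 14 = 32.591 mm
D − Pe = 32.591 − 4.9 = 27.691 mm
Volume = 27.691 mm × 13.1 ha × 10 = 3627.5 m³

3630 m³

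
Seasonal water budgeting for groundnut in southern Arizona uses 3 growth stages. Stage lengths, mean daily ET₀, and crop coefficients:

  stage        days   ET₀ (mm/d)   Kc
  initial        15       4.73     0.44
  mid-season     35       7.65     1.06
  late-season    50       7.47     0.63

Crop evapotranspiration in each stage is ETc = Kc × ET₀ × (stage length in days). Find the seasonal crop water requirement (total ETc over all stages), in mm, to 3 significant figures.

initial: 0.44 × 4.73 × 15 = 31.22 mm
mid-season: 1.06 × 7.65 × 35 = 283.82 mm
late-season: 0.63 × 7.47 × 50 = 235.31 mm
Seasonal total = 550.35 mm

550 mm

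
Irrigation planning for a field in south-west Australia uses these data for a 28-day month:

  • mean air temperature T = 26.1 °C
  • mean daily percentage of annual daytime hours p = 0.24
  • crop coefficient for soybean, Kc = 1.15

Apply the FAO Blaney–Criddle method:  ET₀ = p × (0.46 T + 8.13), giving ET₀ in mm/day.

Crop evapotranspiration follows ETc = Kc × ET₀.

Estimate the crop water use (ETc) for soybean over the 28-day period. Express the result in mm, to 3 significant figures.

156 mm

ET₀ = 0.24 × (0.46 × 26.1 + 8.13) = 0.24 × 20.136 = 4.8326 mm/d
ETc = Kc × ET₀ = 1.15 × 4.8326 = 5.5575 mm/d
Over 28 days: 5.5575 × 28 = 155.610 mm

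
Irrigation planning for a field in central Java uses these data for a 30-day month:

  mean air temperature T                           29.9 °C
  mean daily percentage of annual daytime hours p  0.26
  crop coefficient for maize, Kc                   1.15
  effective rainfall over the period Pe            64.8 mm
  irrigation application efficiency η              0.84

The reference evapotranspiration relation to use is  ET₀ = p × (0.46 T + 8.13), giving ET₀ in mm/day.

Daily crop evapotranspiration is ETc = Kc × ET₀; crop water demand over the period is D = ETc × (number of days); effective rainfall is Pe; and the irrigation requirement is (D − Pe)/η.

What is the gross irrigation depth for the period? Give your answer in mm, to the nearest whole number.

157 mm

ET₀ = 0.26 × (0.46 × 29.9 + 8.13) = 0.26 × 21.884 = 5.6898 mm/d
ETc = Kc × ET₀ = 1.15 × 5.6898 = 6.5433 mm/d
Crop demand D = ETc × 30 d = 6.5433 × 30 = 196.299 mm
D − Pe = 196.299 − 64.8 = 131.499 mm
Gross irrigation = 131.499 / 0.84 = 156.546 mm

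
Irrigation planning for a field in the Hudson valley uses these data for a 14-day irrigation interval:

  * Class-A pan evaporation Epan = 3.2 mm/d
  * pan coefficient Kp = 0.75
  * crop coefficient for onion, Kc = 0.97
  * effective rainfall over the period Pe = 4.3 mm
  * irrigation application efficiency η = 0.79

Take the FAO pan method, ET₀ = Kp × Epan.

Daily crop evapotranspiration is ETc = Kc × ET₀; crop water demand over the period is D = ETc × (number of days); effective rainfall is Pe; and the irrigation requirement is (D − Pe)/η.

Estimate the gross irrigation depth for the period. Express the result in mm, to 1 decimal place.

35.8 mm

ET₀ = 0.75 × 3.2 = 2.4000 mm/d
ETc = Kc × ET₀ = 0.97 × 2.4000 = 2.3280 mm/d
Crop demand D = ETc × 14 d = 2.3280 × 14 = 32.592 mm
D − Pe = 32.592 − 4.3 = 28.292 mm
Gross irrigation = 28.292 / 0.79 = 35.813 mm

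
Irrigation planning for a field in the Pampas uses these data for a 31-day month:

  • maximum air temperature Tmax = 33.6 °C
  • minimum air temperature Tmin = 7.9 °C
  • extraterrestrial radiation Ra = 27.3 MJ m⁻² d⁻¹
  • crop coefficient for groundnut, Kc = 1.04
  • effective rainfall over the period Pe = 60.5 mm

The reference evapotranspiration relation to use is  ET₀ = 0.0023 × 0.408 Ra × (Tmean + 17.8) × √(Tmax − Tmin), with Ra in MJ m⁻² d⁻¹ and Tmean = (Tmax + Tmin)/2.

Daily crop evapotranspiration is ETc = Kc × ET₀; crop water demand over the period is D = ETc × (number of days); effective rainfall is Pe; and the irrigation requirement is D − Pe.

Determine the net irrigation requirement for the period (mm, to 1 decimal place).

100.9 mm

Tmean = (33.6 + 7.9)/2 = 20.75 °C
0.408 Ra = 0.408 × 27.3 = 11.1384 mm/d equivalent
ET₀ = 0.0023 × 11.1384 × (20.75 + 17.8) × √25.7 = 0.0023 × 11.1384 × 38.55 × 5.0695 = 5.0066 mm/d
ETc = Kc × ET₀ = 1.04 × 5.0066 = 5.2069 mm/d
Crop demand D = ETc × 31 d = 5.2069 × 31 = 161.414 mm
D − Pe = 161.414 − 60.5 = 100.914 mm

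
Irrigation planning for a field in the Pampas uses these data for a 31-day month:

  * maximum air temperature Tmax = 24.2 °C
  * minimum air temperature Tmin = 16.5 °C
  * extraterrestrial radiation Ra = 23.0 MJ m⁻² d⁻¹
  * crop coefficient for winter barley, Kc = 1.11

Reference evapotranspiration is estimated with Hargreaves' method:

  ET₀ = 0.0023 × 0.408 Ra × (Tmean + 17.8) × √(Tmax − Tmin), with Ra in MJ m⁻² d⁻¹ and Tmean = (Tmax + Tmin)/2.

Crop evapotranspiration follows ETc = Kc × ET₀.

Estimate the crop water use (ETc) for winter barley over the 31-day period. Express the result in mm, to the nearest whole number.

79 mm

Tmean = (24.2 + 16.5)/2 = 20.35 °C
0.408 Ra = 0.408 × 23.0 = 9.3840 mm/d equivalent
ET₀ = 0.0023 × 9.3840 × (20.35 + 17.8) × √7.7 = 0.0023 × 9.3840 × 38.15 × 2.7749 = 2.2849 mm/d
ETc = Kc × ET₀ = 1.11 × 2.2849 = 2.5362 mm/d
Over 31 days: 2.5362 × 31 = 78.622 mm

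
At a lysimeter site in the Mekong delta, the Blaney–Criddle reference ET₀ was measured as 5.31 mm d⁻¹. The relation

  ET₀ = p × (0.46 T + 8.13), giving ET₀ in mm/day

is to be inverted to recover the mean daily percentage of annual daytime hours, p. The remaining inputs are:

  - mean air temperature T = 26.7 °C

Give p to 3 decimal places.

0.260

p = ET₀ / (0.46 T + 8.13) = 5.31 / (0.46 × 26.7 + 8.13) = 5.31 / 20.412 = 0.2601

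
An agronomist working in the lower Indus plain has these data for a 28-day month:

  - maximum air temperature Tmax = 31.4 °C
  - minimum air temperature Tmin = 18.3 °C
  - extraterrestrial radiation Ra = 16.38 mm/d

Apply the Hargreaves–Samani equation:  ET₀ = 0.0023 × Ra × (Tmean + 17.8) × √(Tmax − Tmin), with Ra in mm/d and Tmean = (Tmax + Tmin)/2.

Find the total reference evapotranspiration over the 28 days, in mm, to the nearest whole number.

Tmean = (31.4 + 18.3)/2 = 24.85 °C
ET₀ = 0.0023 × 16.38 × (24.85 + 17.8) × √13.1 = 0.0023 × 16.38 × 42.65 × 3.6194 = 5.8156 mm/d
Over 28 days: 5.8156 × 28 = 162.837 mm

163 mm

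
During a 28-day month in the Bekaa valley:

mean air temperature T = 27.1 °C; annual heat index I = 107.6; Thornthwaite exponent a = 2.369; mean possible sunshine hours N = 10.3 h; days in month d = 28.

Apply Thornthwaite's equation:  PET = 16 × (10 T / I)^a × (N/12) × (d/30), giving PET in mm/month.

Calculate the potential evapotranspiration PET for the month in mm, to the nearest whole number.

114 mm

10T/I = 10 × 27.1 / 107.6 = 2.5186
(10T/I)^a = 2.5186^2.369 = 8.9196
Uncorrected PET = 16 × 8.9196 = 142.714 mm
Correction = (N/12)(d/30) = (10.3/12)(28/30) = 0.8011
PET = 142.714 × 0.8011 = 114.328 mm/month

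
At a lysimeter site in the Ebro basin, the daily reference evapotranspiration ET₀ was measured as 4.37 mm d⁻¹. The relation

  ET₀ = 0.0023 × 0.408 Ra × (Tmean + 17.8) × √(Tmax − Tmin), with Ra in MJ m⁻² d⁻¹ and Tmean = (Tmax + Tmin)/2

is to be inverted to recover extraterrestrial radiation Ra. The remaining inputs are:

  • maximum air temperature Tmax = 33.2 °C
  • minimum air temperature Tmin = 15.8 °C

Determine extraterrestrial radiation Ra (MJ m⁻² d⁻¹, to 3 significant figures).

26.4 MJ m⁻² d⁻¹

Tmean = (33.2+15.8)/2 = 24.50 °C; ΔT = 17.4
Ra = ET₀ / [0.0023 × 0.408 × (Tmean+17.8) × √ΔT]
   = 4.37 / (0.0023 × 0.408 × 42.30 × 4.1713) = 26.393 MJ m⁻² d⁻¹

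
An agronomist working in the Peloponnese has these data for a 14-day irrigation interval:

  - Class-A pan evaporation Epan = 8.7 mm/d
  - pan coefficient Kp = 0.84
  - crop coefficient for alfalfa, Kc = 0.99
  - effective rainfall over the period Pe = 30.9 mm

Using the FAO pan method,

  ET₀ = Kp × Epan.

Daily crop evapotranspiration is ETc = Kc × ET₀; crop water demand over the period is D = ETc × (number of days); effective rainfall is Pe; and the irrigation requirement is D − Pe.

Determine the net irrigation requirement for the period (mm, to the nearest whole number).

70 mm

ET₀ = 0.84 × 8.7 = 7.3080 mm/d
ETc = Kc × ET₀ = 0.99 × 7.3080 = 7.2349 mm/d
Crop demand D = ETc × 14 d = 7.2349 × 14 = 101.289 mm
D − Pe = 101.289 − 30.9 = 70.389 mm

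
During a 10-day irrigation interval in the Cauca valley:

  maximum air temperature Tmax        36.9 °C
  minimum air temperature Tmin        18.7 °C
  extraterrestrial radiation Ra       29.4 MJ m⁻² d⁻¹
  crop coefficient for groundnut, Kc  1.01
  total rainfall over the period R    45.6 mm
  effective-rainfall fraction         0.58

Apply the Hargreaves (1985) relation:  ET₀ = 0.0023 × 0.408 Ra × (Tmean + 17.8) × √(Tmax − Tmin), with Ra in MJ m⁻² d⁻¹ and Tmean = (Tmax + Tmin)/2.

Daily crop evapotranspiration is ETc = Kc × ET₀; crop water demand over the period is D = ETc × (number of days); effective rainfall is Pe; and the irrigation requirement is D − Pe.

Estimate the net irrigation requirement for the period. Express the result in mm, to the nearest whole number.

Tmean = (36.9 + 18.7)/2 = 27.80 °C
0.408 Ra = 0.408 × 29.4 = 11.9952 mm/d equivalent
ET₀ = 0.0023 × 11.9952 × (27.80 + 17.8) × √18.2 = 0.0023 × 11.9952 × 45.60 × 4.2661 = 5.3670 mm/d
ETc = Kc × ET₀ = 1.01 × 5.3670 = 5.4207 mm/d
Crop demand D = ETc × 10 d = 5.4207 × 10 = 54.207 mm
Pe = 0.58 × 45.6 = 26.448 mm
D − Pe = 54.207 − 26.448 = 27.759 mm

28 mm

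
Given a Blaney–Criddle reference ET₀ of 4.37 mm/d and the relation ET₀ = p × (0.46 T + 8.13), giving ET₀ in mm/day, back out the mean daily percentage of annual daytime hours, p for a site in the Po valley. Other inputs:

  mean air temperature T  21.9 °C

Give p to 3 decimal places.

0.240

p = ET₀ / (0.46 T + 8.13) = 4.37 / (0.46 × 21.9 + 8.13) = 4.37 / 18.204 = 0.2401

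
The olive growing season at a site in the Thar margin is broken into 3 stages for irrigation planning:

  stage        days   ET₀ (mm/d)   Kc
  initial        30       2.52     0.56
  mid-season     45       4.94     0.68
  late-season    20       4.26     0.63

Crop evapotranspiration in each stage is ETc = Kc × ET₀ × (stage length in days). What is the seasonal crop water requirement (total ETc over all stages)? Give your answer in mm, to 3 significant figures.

247 mm

initial: 0.56 × 2.52 × 30 = 42.34 mm
mid-season: 0.68 × 4.94 × 45 = 151.16 mm
late-season: 0.63 × 4.26 × 20 = 53.68 mm
Seasonal total = 247.18 mm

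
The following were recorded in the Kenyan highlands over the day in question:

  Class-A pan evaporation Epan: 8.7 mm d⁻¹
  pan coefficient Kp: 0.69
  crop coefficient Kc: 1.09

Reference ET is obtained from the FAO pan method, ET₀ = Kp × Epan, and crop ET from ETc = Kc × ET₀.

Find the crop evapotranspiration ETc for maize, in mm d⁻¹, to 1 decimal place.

6.5 mm d⁻¹

ET₀ = 0.69 × 8.7 = 6.0030 mm/d
ETc = Kc × ET₀ = 1.09 × 6.0030 = 6.5433 mm/d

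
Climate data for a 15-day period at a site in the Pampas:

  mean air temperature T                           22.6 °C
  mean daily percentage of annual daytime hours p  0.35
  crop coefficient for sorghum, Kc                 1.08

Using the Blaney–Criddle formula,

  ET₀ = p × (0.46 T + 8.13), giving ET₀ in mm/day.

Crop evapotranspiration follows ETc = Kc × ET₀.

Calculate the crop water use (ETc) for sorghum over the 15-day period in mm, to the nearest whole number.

ET₀ = 0.35 × (0.46 × 22.6 + 8.13) = 0.35 × 18.526 = 6.4841 mm/d
ETc = Kc × ET₀ = 1.08 × 6.4841 = 7.0028 mm/d
Over 15 days: 7.0028 × 15 = 105.042 mm

105 mm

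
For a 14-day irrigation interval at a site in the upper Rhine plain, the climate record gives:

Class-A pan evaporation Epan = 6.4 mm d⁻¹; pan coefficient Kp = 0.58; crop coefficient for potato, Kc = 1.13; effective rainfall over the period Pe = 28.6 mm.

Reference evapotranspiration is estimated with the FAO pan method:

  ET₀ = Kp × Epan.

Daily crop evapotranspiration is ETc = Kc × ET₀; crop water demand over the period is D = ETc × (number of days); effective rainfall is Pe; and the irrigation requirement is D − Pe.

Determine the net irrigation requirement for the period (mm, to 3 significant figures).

30.1 mm

ET₀ = 0.58 × 6.4 = 3.7120 mm/d
ETc = Kc × ET₀ = 1.13 × 3.7120 = 4.1946 mm/d
Crop demand D = ETc × 14 d = 4.1946 × 14 = 58.724 mm
D − Pe = 58.724 − 28.6 = 30.124 mm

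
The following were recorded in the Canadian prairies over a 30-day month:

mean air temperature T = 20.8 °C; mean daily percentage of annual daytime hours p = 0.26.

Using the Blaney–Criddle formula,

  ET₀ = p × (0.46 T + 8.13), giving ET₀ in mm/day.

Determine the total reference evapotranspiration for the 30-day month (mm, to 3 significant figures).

138 mm

ET₀ = 0.26 × (0.46 × 20.8 + 8.13) = 0.26 × 17.698 = 4.6015 mm/d
Monthly total = 4.6015 × 30 = 138.045 mm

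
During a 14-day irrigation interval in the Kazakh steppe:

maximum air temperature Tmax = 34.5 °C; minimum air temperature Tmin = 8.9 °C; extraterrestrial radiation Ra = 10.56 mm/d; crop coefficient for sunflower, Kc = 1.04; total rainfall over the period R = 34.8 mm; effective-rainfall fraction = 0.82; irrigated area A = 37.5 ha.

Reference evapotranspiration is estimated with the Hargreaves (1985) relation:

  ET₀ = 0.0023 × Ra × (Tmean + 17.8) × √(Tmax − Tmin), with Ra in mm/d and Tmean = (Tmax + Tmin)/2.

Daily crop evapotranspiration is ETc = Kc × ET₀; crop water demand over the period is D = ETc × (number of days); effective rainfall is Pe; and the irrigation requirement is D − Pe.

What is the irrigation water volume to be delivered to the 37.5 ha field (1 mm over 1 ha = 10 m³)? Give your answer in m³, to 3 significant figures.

Tmean = (34.5 + 8.9)/2 = 21.70 °C
ET₀ = 0.0023 × 10.56 × (21.70 + 17.8) × √25.6 = 0.0023 × 10.56 × 39.50 × 5.0596 = 4.8541 mm/d
ETc = Kc × ET₀ = 1.04 × 4.8541 = 5.0483 mm/d
Crop demand D = ETc × 14 d = 5.0483 × 14 = 70.676 mm
Pe = 0.82 × 34.8 = 28.536 mm
D − Pe = 70.676 − 28.536 = 42.140 mm
Volume = 42.140 mm × 37.5 ha × 10 = 15802.5 m³

15800 m³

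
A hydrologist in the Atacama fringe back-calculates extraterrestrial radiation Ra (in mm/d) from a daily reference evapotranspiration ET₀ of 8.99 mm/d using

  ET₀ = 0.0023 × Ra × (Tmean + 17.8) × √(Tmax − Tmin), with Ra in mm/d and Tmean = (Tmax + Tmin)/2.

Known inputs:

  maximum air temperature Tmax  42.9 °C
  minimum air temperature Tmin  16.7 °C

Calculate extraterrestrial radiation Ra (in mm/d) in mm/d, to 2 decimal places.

16.04 mm/d

Tmean = 29.80 °C; √ΔT = 5.1186
Ra = ET₀ / [0.0023 × (Tmean+17.8) × √ΔT] = 8.99 / (0.0023 × 47.60 × 5.1186) = 16.043 mm/d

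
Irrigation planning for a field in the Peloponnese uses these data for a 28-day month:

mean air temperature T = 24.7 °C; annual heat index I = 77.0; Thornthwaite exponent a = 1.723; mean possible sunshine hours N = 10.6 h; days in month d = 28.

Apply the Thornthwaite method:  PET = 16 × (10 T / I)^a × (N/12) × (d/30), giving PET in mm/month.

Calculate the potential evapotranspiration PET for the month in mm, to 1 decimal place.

98.3 mm

10T/I = 10 × 24.7 / 77.0 = 3.2078
(10T/I)^a = 3.2078^1.723 = 7.4507
Uncorrected PET = 16 × 7.4507 = 119.211 mm
Correction = (N/12)(d/30) = (10.6/12)(28/30) = 0.8244
PET = 119.211 × 0.8244 = 98.278 mm/month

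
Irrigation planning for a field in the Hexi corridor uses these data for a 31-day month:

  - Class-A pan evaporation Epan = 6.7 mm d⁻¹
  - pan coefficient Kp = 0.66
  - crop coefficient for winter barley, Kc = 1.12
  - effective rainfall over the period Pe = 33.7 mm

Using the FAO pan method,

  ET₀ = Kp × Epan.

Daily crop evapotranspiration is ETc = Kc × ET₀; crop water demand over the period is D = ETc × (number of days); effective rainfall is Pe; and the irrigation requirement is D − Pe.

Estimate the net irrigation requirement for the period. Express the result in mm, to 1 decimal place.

ET₀ = 0.66 × 6.7 = 4.4220 mm/d
ETc = Kc × ET₀ = 1.12 × 4.4220 = 4.9526 mm/d
Crop demand D = ETc × 31 d = 4.9526 × 31 = 153.531 mm
D − Pe = 153.531 − 33.7 = 119.831 mm

119.8 mm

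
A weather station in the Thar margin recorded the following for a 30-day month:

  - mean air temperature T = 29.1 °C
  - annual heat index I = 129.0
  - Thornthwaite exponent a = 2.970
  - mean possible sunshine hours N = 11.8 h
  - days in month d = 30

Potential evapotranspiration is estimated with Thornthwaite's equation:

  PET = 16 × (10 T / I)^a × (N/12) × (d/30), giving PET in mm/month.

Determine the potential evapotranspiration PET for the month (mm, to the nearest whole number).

10T/I = 10 × 29.1 / 129.0 = 2.2558
(10T/I)^a = 2.2558^2.970 = 11.2022
Uncorrected PET = 16 × 11.2022 = 179.235 mm
Correction = (N/12)(d/30) = (11.8/12)(30/30) = 0.9833
PET = 179.235 × 0.9833 = 176.242 mm/month

176 mm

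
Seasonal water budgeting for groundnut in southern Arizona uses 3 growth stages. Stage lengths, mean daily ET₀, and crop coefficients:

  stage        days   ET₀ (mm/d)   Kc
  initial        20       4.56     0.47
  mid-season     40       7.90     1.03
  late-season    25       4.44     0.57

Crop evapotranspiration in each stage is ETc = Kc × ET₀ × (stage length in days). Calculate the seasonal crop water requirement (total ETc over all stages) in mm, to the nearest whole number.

initial: 0.47 × 4.56 × 20 = 42.86 mm
mid-season: 1.03 × 7.90 × 40 = 325.48 mm
late-season: 0.57 × 4.44 × 25 = 63.27 mm
Seasonal total = 431.61 mm

432 mm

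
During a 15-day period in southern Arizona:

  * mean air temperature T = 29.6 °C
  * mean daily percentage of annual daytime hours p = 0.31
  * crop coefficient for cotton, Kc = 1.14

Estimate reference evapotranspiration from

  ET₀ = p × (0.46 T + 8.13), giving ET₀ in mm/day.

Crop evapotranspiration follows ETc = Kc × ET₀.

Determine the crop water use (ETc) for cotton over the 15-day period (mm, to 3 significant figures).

ET₀ = 0.31 × (0.46 × 29.6 + 8.13) = 0.31 × 21.746 = 6.7413 mm/d
ETc = Kc × ET₀ = 1.14 × 6.7413 = 7.6851 mm/d
Over 15 days: 7.6851 × 15 = 115.277 mm

115 mm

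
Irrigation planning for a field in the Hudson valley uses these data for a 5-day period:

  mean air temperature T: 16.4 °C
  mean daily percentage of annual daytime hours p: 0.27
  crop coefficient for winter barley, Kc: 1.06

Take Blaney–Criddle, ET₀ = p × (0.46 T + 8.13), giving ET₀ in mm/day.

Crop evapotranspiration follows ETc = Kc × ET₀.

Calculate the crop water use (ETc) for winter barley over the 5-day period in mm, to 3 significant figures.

ET₀ = 0.27 × (0.46 × 16.4 + 8.13) = 0.27 × 15.674 = 4.2320 mm/d
ETc = Kc × ET₀ = 1.06 × 4.2320 = 4.4859 mm/d
Over 5 days: 4.4859 × 5 = 22.430 mm

22.4 mm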